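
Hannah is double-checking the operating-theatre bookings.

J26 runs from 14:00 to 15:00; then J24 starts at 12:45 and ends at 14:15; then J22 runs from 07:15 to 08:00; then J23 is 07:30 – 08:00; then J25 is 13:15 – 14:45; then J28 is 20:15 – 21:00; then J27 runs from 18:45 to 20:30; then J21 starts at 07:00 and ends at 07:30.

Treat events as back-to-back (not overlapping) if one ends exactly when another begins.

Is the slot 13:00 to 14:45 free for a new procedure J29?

J21: ends 07:30 at or before J29 starts 13:00 → clear.
J22: ends 08:00 at or before J29 starts 13:00 → clear.
J23: ends 08:00 at or before J29 starts 13:00 → clear.
J24: starts 12:45 before J29 ends 14:45, and ends 14:15 after J29 starts 13:00 → overlap.
J25: starts 13:15 before J29 ends 14:45, and ends 14:45 after J29 starts 13:00 → overlap.
J26: starts 14:00 before J29 ends 14:45, and ends 15:00 after J29 starts 13:00 → overlap.
J27: starts 18:45 at or after J29 ends 14:45 → clear.
J28: starts 20:15 at or after J29 ends 14:45 → clear.
J29 overlaps J24, J25, J26.

No — it overlaps J24, J25, J26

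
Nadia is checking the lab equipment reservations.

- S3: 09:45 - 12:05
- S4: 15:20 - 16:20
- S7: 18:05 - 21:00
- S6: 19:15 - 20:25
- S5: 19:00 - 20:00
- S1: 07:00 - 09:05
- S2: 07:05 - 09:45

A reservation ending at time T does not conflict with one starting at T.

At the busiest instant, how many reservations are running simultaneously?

3

Sweep the timeline, counting +1 at each start and −1 at each end (ends before starts at a tie):
07:00 start S1 → 1
07:05 start S2 → 2
09:05 end S1 → 1
09:45 end S2 → 0
09:45 start S3 → 1
12:05 end S3 → 0
15:20 start S4 → 1
16:20 end S4 → 0
18:05 start S7 → 1
19:00 start S5 → 2
19:15 start S6 → 3
20:00 end S5 → 2
20:25 end S6 → 1
21:00 end S7 → 0
Peak is 3, at 19:15 (S5, S6, S7).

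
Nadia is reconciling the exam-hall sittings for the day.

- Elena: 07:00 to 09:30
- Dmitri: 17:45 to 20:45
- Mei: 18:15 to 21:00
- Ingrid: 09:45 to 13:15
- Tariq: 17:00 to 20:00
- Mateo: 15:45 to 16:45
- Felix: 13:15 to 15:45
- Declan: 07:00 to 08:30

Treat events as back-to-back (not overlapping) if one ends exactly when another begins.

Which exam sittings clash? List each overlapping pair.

Sorted by start: Declan, Elena, Ingrid, Felix, Mateo, Tariq, Dmitri, Mei.
Elena starts before Declan ends → Declan and Elena overlap.
Ingrid starts after Declan ends, so nothing later overlaps Declan either.
Ingrid starts after Elena ends, so nothing later overlaps Elena either.
Felix starts exactly when Ingrid ends (back-to-back, no overlap), so nothing later overlaps Ingrid either.
Mateo starts exactly when Felix ends (back-to-back, no overlap), so nothing later overlaps Felix either.
Tariq starts after Mateo ends, so nothing later overlaps Mateo either.
Dmitri starts before Tariq ends → Tariq and Dmitri overlap.
Mei starts before Tariq ends → Tariq and Mei overlap.
Mei starts before Dmitri ends → Dmitri and Mei overlap.

Declan & Elena, Dmitri & Mei, Dmitri & Tariq, Mei & Tariq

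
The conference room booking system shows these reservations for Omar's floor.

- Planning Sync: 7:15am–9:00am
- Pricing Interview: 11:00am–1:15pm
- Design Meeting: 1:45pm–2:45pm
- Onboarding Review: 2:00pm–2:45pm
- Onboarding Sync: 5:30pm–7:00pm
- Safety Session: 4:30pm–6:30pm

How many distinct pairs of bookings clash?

Sorted by start: Planning Sync, Pricing Interview, Design Meeting, Onboarding Review, Safety Session, Onboarding Sync.
Pricing Interview starts after Planning Sync ends — done with Planning Sync.
Design Meeting starts after Pricing Interview ends — done with Pricing Interview.
Onboarding Review starts before Design Meeting ends → Design Meeting and Onboarding Review overlap.
Safety Session starts after Design Meeting ends — done with Design Meeting.
Safety Session starts after Onboarding Review ends — done with Onboarding Review.
Onboarding Sync starts before Safety Session ends → Safety Session and Onboarding Sync overlap.
Overlapping pairs: Design Meeting & Onboarding Review, Onboarding Sync & Safety Session — 2 in total.

2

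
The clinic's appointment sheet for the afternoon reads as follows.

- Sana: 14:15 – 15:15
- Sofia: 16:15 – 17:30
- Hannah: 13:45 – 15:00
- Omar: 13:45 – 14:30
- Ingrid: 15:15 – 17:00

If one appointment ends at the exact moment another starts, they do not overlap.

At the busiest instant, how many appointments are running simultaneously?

Sweep the timeline, counting +1 at each start and −1 at each end (ends before starts at a tie):
13:45 start Hannah → 1
13:45 start Omar → 2
14:15 start Sana → 3
14:30 end Omar → 2
15:00 end Hannah → 1
15:15 end Sana → 0
15:15 start Ingrid → 1
16:15 start Sofia → 2
17:00 end Ingrid → 1
17:30 end Sofia → 0
Peak is 3, at 14:15 (Hannah, Omar, Sana).

3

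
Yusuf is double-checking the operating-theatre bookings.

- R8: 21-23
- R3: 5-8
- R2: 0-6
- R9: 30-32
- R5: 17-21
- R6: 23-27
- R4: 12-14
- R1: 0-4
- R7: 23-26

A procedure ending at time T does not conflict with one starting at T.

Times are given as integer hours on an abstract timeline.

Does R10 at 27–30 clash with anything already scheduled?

R1: ends 4 at or before R10 starts 27 → clear.
R2: ends 6 at or before R10 starts 27 → clear.
R3: ends 8 at or before R10 starts 27 → clear.
R4: ends 14 at or before R10 starts 27 → clear.
R5: ends 21 at or before R10 starts 27 → clear.
R8: ends 23 at or before R10 starts 27 → clear.
R6: ends 27 at or before R10 starts 27 → clear.
R7: ends 26 at or before R10 starts 27 → clear.
R9: starts 30 at or after R10 ends 30 → clear.

No — it doesn't clash with anything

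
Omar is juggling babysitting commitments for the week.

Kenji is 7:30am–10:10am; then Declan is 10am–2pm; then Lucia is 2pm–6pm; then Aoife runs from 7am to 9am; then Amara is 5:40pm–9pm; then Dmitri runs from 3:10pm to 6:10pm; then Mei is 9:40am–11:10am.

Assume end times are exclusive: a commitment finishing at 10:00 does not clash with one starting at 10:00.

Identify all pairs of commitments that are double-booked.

Amara & Dmitri, Amara & Lucia, Aoife & Kenji, Declan & Kenji, Declan & Mei, Dmitri & Lucia, Kenji & Mei

Sorted by start: Aoife, Kenji, Mei, Declan, Lucia, Dmitri, Amara.
Kenji starts before Aoife ends → Aoife and Kenji overlap.
Mei starts after Aoife ends; Aoife is clear from here.
Mei starts before Kenji ends → Kenji and Mei overlap.
Declan starts before Kenji ends → Kenji and Declan overlap.
Lucia starts after Kenji ends; Kenji is clear from here.
Declan starts before Mei ends → Mei and Declan overlap.
Lucia starts after Mei ends; Mei is clear from here.
Lucia starts exactly when Declan ends (back-to-back, no overlap); Declan is clear from here.
Dmitri starts before Lucia ends → Lucia and Dmitri overlap.
Amara starts before Lucia ends → Lucia and Amara overlap.
Amara starts before Dmitri ends → Dmitri and Amara overlap.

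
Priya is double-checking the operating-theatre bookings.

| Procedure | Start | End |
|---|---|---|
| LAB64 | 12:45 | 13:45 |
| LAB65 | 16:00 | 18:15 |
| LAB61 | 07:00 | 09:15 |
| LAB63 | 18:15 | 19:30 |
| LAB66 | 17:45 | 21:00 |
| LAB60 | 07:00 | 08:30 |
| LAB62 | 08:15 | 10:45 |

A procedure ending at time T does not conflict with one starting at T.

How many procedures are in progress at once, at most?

3

Sweep the timeline, counting +1 at each start and −1 at each end (ends before starts at a tie):
07:00 start LAB60 → 1
07:00 start LAB61 → 2
08:15 start LAB62 → 3
08:30 end LAB60 → 2
09:15 end LAB61 → 1
10:45 end LAB62 → 0
12:45 start LAB64 → 1
13:45 end LAB64 → 0
16:00 start LAB65 → 1
17:45 start LAB66 → 2
18:15 end LAB65 → 1
18:15 start LAB63 → 2
19:30 end LAB63 → 1
21:00 end LAB66 → 0
Peak is 3, at 08:15 (LAB60, LAB61, LAB62).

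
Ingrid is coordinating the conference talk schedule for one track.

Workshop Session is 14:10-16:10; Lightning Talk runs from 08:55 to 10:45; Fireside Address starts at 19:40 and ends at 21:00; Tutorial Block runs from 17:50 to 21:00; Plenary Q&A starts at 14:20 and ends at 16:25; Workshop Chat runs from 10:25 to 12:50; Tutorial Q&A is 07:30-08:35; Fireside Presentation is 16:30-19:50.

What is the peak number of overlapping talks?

Sort all start/end points and keep a running count:
07:30 start Tutorial Q&A → 1
08:35 end Tutorial Q&A → 0
08:55 start Lightning Talk → 1
10:25 start Workshop Chat → 2
10:45 end Lightning Talk → 1
12:50 end Workshop Chat → 0
14:10 start Workshop Session → 1
14:20 start Plenary Q&A → 2
16:10 end Workshop Session → 1
16:25 end Plenary Q&A → 0
16:30 start Fireside Presentation → 1
17:50 start Tutorial Block → 2
19:40 start Fireside Address → 3
19:50 end Fireside Presentation → 2
21:00 end Fireside Address → 1
21:00 end Tutorial Block → 0
Peak is 3, at 19:40 (Fireside Address, Fireside Presentation, Tutorial Block).

3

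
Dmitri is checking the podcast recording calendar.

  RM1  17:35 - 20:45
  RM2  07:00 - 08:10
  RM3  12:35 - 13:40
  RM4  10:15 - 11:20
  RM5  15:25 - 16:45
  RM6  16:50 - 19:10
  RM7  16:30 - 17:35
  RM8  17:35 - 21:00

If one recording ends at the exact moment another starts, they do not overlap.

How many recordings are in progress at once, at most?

Sweep the timeline, counting +1 at each start and −1 at each end (ends before starts at a tie):
07:00 start RM2 → 1
08:10 end RM2 → 0
10:15 start RM4 → 1
11:20 end RM4 → 0
12:35 start RM3 → 1
13:40 end RM3 → 0
15:25 start RM5 → 1
16:30 start RM7 → 2
16:45 end RM5 → 1
16:50 start RM6 → 2
17:35 end RM7 → 1
17:35 start RM1 → 2
17:35 start RM8 → 3
19:10 end RM6 → 2
20:45 end RM1 → 1
21:00 end RM8 → 0
Peak is 3, at 17:35 (RM1, RM6, RM8).

3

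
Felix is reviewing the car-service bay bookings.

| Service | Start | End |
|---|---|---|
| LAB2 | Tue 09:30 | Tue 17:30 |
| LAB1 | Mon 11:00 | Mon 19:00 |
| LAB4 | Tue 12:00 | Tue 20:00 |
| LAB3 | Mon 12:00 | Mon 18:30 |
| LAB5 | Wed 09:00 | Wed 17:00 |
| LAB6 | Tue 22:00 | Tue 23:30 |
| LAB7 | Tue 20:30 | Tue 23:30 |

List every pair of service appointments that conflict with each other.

Check each pair: they overlap iff neither finishes before the other starts.
Sorted by start: LAB1, LAB3, LAB2, LAB4, LAB7, LAB6, LAB5.
LAB3 starts before LAB1 ends → LAB1 and LAB3 overlap.
LAB2 starts after LAB1 ends, so LAB1 has no further overlaps.
LAB2 starts after LAB3 ends, so LAB3 has no further overlaps.
LAB4 starts before LAB2 ends → LAB2 and LAB4 overlap.
LAB7 starts after LAB2 ends, so LAB2 has no further overlaps.
LAB7 starts after LAB4 ends, so LAB4 has no further overlaps.
LAB6 starts before LAB7 ends → LAB7 and LAB6 overlap.
LAB5 starts after LAB7 ends.
LAB5 starts after LAB6 ends.

LAB1 & LAB3, LAB2 & LAB4, LAB6 & LAB7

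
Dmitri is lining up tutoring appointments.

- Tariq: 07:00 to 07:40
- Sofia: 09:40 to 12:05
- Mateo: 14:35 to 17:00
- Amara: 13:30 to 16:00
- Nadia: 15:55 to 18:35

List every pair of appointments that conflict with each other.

Sorted by start: Tariq, Sofia, Amara, Mateo, Nadia.
Sofia starts after Tariq ends — done with Tariq.
Amara starts after Sofia ends — done with Sofia.
Mateo starts before Amara ends → Amara and Mateo overlap.
Nadia starts before Amara ends → Amara and Nadia overlap.
Nadia starts before Mateo ends → Mateo and Nadia overlap.

Amara & Mateo, Amara & Nadia, Mateo & Nadia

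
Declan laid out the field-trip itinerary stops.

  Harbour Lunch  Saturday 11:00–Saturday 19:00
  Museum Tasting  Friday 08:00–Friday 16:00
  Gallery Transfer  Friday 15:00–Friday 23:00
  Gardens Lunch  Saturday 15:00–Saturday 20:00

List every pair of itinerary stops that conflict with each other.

Gallery Transfer & Museum Tasting, Gardens Lunch & Harbour Lunch

Sorted by start: Museum Tasting, Gallery Transfer, Harbour Lunch, Gardens Lunch.
Gallery Transfer starts before Museum Tasting ends → Museum Tasting and Gallery Transfer overlap.
Harbour Lunch starts after Museum Tasting ends; Museum Tasting is clear from here.
Harbour Lunch starts after Gallery Transfer ends; Gallery Transfer is clear from here.
Gardens Lunch starts before Harbour Lunch ends → Harbour Lunch and Gardens Lunch overlap.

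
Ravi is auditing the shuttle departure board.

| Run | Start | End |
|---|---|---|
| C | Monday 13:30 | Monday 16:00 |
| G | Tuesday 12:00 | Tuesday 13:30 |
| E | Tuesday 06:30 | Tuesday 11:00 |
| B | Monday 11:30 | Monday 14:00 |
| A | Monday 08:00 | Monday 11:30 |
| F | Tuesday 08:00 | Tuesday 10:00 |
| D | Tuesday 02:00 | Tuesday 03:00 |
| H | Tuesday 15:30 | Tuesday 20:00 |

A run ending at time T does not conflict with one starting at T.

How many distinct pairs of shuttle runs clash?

2

Sorted by start: A, B, C, D, E, F, G, H.
B starts exactly when A ends (back-to-back, no overlap); A is clear from here.
C starts before B ends → B and C overlap.
D starts after B ends; B is clear from here.
D starts after C ends; C is clear from here.
E starts after D ends; D is clear from here.
F starts before E ends → E and F overlap.
G starts after E ends; E is clear from here.
G starts after F ends; F is clear from here.
H starts after G ends.
Overlapping pairs: B & C, E & F — 2 in total.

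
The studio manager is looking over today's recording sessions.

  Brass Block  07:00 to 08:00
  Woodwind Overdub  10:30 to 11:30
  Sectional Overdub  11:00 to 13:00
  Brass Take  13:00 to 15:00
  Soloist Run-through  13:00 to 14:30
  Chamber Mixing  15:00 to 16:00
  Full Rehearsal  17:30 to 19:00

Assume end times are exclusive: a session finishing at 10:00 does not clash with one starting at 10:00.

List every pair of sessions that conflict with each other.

Sorted by start: Brass Block, Woodwind Overdub, Sectional Overdub, Brass Take, Soloist Run-through, Chamber Mixing, Full Rehearsal.
Woodwind Overdub starts after Brass Block ends — done with Brass Block.
Sectional Overdub starts before Woodwind Overdub ends → Woodwind Overdub and Sectional Overdub overlap.
Brass Take starts after Woodwind Overdub ends — done with Woodwind Overdub.
Brass Take starts exactly when Sectional Overdub ends (back-to-back, no overlap) — done with Sectional Overdub.
Soloist Run-through starts before Brass Take ends → Brass Take and Soloist Run-through overlap.
Chamber Mixing starts exactly when Brass Take ends (back-to-back, no overlap) — done with Brass Take.
Chamber Mixing starts after Soloist Run-through ends — done with Soloist Run-through.
Full Rehearsal starts after Chamber Mixing ends.

Brass Take & Soloist Run-through, Sectional Overdub & Woodwind Overdub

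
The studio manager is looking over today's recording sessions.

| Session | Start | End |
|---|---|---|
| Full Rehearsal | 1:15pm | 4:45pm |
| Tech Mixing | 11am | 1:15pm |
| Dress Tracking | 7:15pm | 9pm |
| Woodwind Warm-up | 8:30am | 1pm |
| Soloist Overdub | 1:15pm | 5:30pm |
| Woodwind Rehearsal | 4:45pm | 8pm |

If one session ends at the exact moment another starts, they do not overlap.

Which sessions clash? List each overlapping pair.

Dress Tracking & Woodwind Rehearsal, Full Rehearsal & Soloist Overdub, Soloist Overdub & Woodwind Rehearsal, Tech Mixing & Woodwind Warm-up

Sorted by start: Woodwind Warm-up, Tech Mixing, Full Rehearsal, Soloist Overdub, Woodwind Rehearsal, Dress Tracking.
Tech Mixing starts before Woodwind Warm-up ends → Woodwind Warm-up and Tech Mixing overlap.
Full Rehearsal starts after Woodwind Warm-up ends — done with Woodwind Warm-up.
Full Rehearsal starts exactly when Tech Mixing ends (back-to-back, no overlap) — done with Tech Mixing.
Soloist Overdub starts before Full Rehearsal ends → Full Rehearsal and Soloist Overdub overlap.
Woodwind Rehearsal starts exactly when Full Rehearsal ends (back-to-back, no overlap) — done with Full Rehearsal.
Woodwind Rehearsal starts before Soloist Overdub ends → Soloist Overdub and Woodwind Rehearsal overlap.
Dress Tracking starts after Soloist Overdub ends.
Dress Tracking starts before Woodwind Rehearsal ends → Woodwind Rehearsal and Dress Tracking overlap.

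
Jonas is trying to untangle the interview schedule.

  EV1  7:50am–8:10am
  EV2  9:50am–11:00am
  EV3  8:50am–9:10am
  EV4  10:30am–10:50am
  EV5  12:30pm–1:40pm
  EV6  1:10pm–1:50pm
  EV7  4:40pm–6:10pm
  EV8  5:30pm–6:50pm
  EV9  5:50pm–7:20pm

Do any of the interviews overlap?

Yes

Sorted by start: EV1, EV3, EV2, EV4, EV5, EV6, EV7, EV8, EV9.
EV3 starts after EV1 ends — done with EV1.
EV2 starts after EV3 ends — done with EV3.
EV4 starts before EV2 ends → EV2 and EV4 overlap.
That's a conflict, so the schedule is not conflict-free.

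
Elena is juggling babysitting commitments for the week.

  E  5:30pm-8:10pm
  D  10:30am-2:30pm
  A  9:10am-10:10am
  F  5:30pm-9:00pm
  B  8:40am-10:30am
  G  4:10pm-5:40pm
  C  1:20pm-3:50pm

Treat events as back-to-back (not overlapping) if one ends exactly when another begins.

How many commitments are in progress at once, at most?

3

Sort all start/end points and keep a running count:
8:40am start B → 1
9:10am start A → 2
10:10am end A → 1
10:30am end B → 0
10:30am start D → 1
1:20pm start C → 2
2:30pm end D → 1
3:50pm end C → 0
4:10pm start G → 1
5:30pm start E → 2
5:30pm start F → 3
5:40pm end G → 2
8:10pm end E → 1
9:00pm end F → 0
Peak is 3, at 5:30pm (E, F, G).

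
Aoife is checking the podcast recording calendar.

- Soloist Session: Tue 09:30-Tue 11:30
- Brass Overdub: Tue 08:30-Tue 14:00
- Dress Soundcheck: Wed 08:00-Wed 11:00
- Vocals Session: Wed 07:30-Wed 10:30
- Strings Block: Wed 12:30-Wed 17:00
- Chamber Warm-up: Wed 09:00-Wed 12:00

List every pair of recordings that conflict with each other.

Brass Overdub & Soloist Session, Chamber Warm-up & Dress Soundcheck, Chamber Warm-up & Vocals Session, Dress Soundcheck & Vocals Session

Check each pair: they overlap iff neither finishes before the other starts.
Sorted by start: Brass Overdub, Soloist Session, Vocals Session, Dress Soundcheck, Chamber Warm-up, Strings Block.
Soloist Session starts before Brass Overdub ends → Brass Overdub and Soloist Session overlap.
Vocals Session starts after Brass Overdub ends — done with Brass Overdub.
Vocals Session starts after Soloist Session ends — done with Soloist Session.
Dress Soundcheck starts before Vocals Session ends → Vocals Session and Dress Soundcheck overlap.
Chamber Warm-up starts before Vocals Session ends → Vocals Session and Chamber Warm-up overlap.
Strings Block starts after Vocals Session ends.
Chamber Warm-up starts before Dress Soundcheck ends → Dress Soundcheck and Chamber Warm-up overlap.
Strings Block starts after Dress Soundcheck ends.
Strings Block starts after Chamber Warm-up ends.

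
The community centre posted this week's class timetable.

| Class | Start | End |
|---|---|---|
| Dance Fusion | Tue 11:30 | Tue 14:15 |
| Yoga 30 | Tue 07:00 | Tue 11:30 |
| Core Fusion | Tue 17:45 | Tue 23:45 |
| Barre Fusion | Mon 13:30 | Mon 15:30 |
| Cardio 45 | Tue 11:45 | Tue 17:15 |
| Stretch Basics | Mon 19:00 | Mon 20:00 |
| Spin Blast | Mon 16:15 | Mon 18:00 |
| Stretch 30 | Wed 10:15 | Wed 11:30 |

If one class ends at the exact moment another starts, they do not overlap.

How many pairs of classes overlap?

1

Check each pair: they overlap iff neither finishes before the other starts.
Sorted by start: Barre Fusion, Spin Blast, Stretch Basics, Yoga 30, Dance Fusion, Cardio 45, Core Fusion, Stretch 30.
Spin Blast starts after Barre Fusion ends, so Barre Fusion has no further overlaps.
Stretch Basics starts after Spin Blast ends, so Spin Blast has no further overlaps.
Yoga 30 starts after Stretch Basics ends, so Stretch Basics has no further overlaps.
Dance Fusion starts exactly when Yoga 30 ends (back-to-back, no overlap), so Yoga 30 has no further overlaps.
Cardio 45 starts before Dance Fusion ends → Dance Fusion and Cardio 45 overlap.
Core Fusion starts after Dance Fusion ends, so Dance Fusion has no further overlaps.
Core Fusion starts after Cardio 45 ends, so Cardio 45 has no further overlaps.
Stretch 30 starts after Core Fusion ends.
Overlapping pairs: Cardio 45 & Dance Fusion — 1 in total.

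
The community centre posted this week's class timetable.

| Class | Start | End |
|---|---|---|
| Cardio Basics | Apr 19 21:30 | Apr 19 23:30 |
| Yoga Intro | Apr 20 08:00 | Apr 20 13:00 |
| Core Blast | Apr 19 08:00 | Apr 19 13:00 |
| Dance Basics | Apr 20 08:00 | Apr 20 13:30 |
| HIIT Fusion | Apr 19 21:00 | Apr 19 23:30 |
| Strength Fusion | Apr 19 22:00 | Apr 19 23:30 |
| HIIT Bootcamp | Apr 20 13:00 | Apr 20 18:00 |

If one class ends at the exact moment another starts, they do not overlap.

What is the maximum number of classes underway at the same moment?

Walk through starts and ends in time order (an end at T is processed before a start at T):
Apr 19 08:00 start Core Blast → 1
Apr 19 13:00 end Core Blast → 0
Apr 19 21:00 start HIIT Fusion → 1
Apr 19 21:30 start Cardio Basics → 2
Apr 19 22:00 start Strength Fusion → 3
Apr 19 23:30 end Cardio Basics → 2
Apr 19 23:30 end HIIT Fusion → 1
Apr 19 23:30 end Strength Fusion → 0
Apr 20 08:00 start Dance Basics → 1
Apr 20 08:00 start Yoga Intro → 2
Apr 20 13:00 end Yoga Intro → 1
Apr 20 13:00 start HIIT Bootcamp → 2
Apr 20 13:30 end Dance Basics → 1
Apr 20 18:00 end HIIT Bootcamp → 0
Peak is 3, at Apr 19 22:00 (Cardio Basics, HIIT Fusion, Strength Fusion).

3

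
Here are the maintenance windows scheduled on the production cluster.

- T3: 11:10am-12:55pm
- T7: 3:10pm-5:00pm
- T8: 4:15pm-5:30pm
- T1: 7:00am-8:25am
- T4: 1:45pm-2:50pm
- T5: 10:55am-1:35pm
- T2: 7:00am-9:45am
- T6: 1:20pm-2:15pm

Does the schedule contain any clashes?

Yes

Sorted by start: T1, T2, T5, T3, T6, T4, T7, T8.
T2 starts before T1 ends → T1 and T2 overlap.
That's a conflict, so the schedule is not conflict-free.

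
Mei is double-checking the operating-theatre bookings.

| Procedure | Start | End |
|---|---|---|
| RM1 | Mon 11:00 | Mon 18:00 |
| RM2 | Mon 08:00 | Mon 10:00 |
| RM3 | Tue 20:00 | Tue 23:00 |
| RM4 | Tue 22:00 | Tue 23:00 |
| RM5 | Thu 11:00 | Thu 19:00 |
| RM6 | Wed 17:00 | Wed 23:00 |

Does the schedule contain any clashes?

Sorted by start: RM2, RM1, RM3, RM4, RM6, RM5.
RM1 starts after RM2 ends; RM2 is clear from here.
RM3 starts after RM1 ends; RM1 is clear from here.
RM4 starts before RM3 ends → RM3 and RM4 overlap.
That's a conflict, so the schedule is not conflict-free.

Yes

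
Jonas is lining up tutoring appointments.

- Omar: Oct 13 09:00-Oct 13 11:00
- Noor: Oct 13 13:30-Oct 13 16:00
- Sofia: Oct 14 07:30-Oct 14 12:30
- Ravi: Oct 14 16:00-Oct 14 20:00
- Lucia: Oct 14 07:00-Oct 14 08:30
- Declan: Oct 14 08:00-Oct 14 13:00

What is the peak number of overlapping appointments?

3

Sweep the timeline, counting +1 at each start and −1 at each end (ends before starts at a tie):
Oct 13 09:00 start Omar → 1
Oct 13 11:00 end Omar → 0
Oct 13 13:30 start Noor → 1
Oct 13 16:00 end Noor → 0
Oct 14 07:00 start Lucia → 1
Oct 14 07:30 start Sofia → 2
Oct 14 08:00 start Declan → 3
Oct 14 08:30 end Lucia → 2
Oct 14 12:30 end Sofia → 1
Oct 14 13:00 end Declan → 0
Oct 14 16:00 start Ravi → 1
Oct 14 20:00 end Ravi → 0
Peak is 3, at Oct 14 08:00 (Declan, Lucia, Sofia).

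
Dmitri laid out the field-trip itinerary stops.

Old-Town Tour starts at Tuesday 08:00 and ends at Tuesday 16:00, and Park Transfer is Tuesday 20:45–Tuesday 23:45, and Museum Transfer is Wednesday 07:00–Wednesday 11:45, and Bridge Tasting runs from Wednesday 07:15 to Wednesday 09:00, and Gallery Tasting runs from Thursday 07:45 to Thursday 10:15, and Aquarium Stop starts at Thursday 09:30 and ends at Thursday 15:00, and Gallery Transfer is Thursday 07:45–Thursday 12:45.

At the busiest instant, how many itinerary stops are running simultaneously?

Sweep the timeline, counting +1 at each start and −1 at each end (ends before starts at a tie):
Tuesday 08:00 start Old-Town Tour → 1
Tuesday 16:00 end Old-Town Tour → 0
Tuesday 20:45 start Park Transfer → 1
Tuesday 23:45 end Park Transfer → 0
Wednesday 07:00 start Museum Transfer → 1
Wednesday 07:15 start Bridge Tasting → 2
Wednesday 09:00 end Bridge Tasting → 1
Wednesday 11:45 end Museum Transfer → 0
Thursday 07:45 start Gallery Tasting → 1
Thursday 07:45 start Gallery Transfer → 2
Thursday 09:30 start Aquarium Stop → 3
Thursday 10:15 end Gallery Tasting → 2
Thursday 12:45 end Gallery Transfer → 1
Thursday 15:00 end Aquarium Stop → 0
Peak is 3, at Thursday 09:30 (Aquarium Stop, Gallery Tasting, Gallery Transfer).

3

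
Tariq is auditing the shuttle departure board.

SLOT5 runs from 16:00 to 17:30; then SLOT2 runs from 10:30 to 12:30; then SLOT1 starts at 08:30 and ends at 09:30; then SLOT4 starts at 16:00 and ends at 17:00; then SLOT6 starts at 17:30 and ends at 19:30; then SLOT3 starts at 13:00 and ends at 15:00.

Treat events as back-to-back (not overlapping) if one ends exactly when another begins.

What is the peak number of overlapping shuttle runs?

2

Sweep the timeline, counting +1 at each start and −1 at each end (ends before starts at a tie):
08:30 start SLOT1 → 1
09:30 end SLOT1 → 0
10:30 start SLOT2 → 1
12:30 end SLOT2 → 0
13:00 start SLOT3 → 1
15:00 end SLOT3 → 0
16:00 start SLOT4 → 1
16:00 start SLOT5 → 2
17:00 end SLOT4 → 1
17:30 end SLOT5 → 0
17:30 start SLOT6 → 1
19:30 end SLOT6 → 0
Peak is 2, at 16:00 (SLOT4, SLOT5).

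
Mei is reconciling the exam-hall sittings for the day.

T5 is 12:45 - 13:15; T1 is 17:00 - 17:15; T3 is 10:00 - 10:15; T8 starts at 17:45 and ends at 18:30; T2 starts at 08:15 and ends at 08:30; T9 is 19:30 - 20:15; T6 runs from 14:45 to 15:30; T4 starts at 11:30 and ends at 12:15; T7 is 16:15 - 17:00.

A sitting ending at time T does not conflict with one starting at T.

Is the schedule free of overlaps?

Two intervals overlap when each starts before the other ends.
Sorted by start: T2, T3, T4, T5, T6, T7, T1, T8, T9.
T3 starts after T2 ends; T2 is clear from here.
T4 starts after T3 ends; T3 is clear from here.
T5 starts after T4 ends; T4 is clear from here.
T6 starts after T5 ends; T5 is clear from here.
T7 starts after T6 ends; T6 is clear from here.
T1 starts exactly when T7 ends (back-to-back, no overlap); T7 is clear from here.
T8 starts after T1 ends; T1 is clear from here.
T9 starts after T8 ends.
Every pair is clear; the schedule has no overlaps.

Yes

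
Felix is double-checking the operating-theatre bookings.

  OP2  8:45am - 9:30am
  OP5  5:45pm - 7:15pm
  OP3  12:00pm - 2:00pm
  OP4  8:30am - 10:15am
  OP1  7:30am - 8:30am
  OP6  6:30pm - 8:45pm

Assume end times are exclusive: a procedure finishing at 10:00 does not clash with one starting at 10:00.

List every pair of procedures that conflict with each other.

OP2 & OP4, OP5 & OP6

Sorted by start: OP1, OP4, OP2, OP3, OP5, OP6.
OP4 starts exactly when OP1 ends (back-to-back, no overlap) — done with OP1.
OP2 starts before OP4 ends → OP4 and OP2 overlap.
OP3 starts after OP4 ends — done with OP4.
OP3 starts after OP2 ends — done with OP2.
OP5 starts after OP3 ends — done with OP3.
OP6 starts before OP5 ends → OP5 and OP6 overlap.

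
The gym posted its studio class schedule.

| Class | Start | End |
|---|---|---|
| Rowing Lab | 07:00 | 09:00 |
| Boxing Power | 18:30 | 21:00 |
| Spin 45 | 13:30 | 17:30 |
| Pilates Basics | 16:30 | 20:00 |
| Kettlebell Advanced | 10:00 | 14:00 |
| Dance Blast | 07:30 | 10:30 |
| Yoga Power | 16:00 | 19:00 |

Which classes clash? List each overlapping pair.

Boxing Power & Pilates Basics, Boxing Power & Yoga Power, Dance Blast & Kettlebell Advanced, Dance Blast & Rowing Lab, Kettlebell Advanced & Spin 45, Pilates Basics & Spin 45, Pilates Basics & Yoga Power, Spin 45 & Yoga Power

Two intervals overlap when each starts before the other ends.
Sorted by start: Rowing Lab, Dance Blast, Kettlebell Advanced, Spin 45, Yoga Power, Pilates Basics, Boxing Power.
Dance Blast starts before Rowing Lab ends → Rowing Lab and Dance Blast overlap.
Kettlebell Advanced starts after Rowing Lab ends, so Rowing Lab has no further overlaps.
Kettlebell Advanced starts before Dance Blast ends → Dance Blast and Kettlebell Advanced overlap.
Spin 45 starts after Dance Blast ends, so Dance Blast has no further overlaps.
Spin 45 starts before Kettlebell Advanced ends → Kettlebell Advanced and Spin 45 overlap.
Yoga Power starts after Kettlebell Advanced ends, so Kettlebell Advanced has no further overlaps.
Yoga Power starts before Spin 45 ends → Spin 45 and Yoga Power overlap.
Pilates Basics starts before Spin 45 ends → Spin 45 and Pilates Basics overlap.
Boxing Power starts after Spin 45 ends.
Pilates Basics starts before Yoga Power ends → Yoga Power and Pilates Basics overlap.
Boxing Power starts before Yoga Power ends → Yoga Power and Boxing Power overlap.
Boxing Power starts before Pilates Basics ends → Pilates Basics and Boxing Power overlap.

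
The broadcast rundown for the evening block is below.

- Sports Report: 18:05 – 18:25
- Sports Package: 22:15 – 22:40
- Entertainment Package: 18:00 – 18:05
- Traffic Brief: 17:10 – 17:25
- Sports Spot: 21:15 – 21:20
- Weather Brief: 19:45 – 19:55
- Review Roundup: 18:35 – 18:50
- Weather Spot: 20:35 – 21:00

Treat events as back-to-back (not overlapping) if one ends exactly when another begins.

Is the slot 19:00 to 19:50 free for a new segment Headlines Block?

No — it overlaps Weather Brief

Traffic Brief: ends 17:25 at or before Headlines Block starts 19:00 → clear.
Entertainment Package: ends 18:05 at or before Headlines Block starts 19:00 → clear.
Sports Report: ends 18:25 at or before Headlines Block starts 19:00 → clear.
Review Roundup: ends 18:50 at or before Headlines Block starts 19:00 → clear.
Weather Brief: starts 19:45 before Headlines Block ends 19:50, and ends 19:55 after Headlines Block starts 19:00 → overlap.
Weather Spot: starts 20:35 at or after Headlines Block ends 19:50 → clear.
Sports Spot: starts 21:15 at or after Headlines Block ends 19:50 → clear.
Sports Package: starts 22:15 at or after Headlines Block ends 19:50 → clear.
Headlines Block overlaps Weather Brief.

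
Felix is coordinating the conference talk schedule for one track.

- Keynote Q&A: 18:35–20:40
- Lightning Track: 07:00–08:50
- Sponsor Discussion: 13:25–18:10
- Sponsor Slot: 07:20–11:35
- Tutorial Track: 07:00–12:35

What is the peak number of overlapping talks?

3

Sort all start/end points and keep a running count:
07:00 start Lightning Track → 1
07:00 start Tutorial Track → 2
07:20 start Sponsor Slot → 3
08:50 end Lightning Track → 2
11:35 end Sponsor Slot → 1
12:35 end Tutorial Track → 0
13:25 start Sponsor Discussion → 1
18:10 end Sponsor Discussion → 0
18:35 start Keynote Q&A → 1
20:40 end Keynote Q&A → 0
Peak is 3, at 07:20 (Lightning Track, Sponsor Slot, Tutorial Track).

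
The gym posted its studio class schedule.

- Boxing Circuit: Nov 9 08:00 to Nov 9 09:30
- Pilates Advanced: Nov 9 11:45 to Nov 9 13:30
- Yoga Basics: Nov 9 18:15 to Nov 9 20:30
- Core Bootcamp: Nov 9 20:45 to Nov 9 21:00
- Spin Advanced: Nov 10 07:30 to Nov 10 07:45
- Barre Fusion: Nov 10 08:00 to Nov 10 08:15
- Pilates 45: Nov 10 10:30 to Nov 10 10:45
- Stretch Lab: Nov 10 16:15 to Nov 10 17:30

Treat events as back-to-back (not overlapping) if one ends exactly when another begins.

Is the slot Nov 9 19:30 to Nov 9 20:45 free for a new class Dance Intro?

Boxing Circuit: ends Nov 9 09:30 at or before Dance Intro starts Nov 9 19:30 → clear.
Pilates Advanced: ends Nov 9 13:30 at or before Dance Intro starts Nov 9 19:30 → clear.
Yoga Basics: starts Nov 9 18:15 before Dance Intro ends Nov 9 20:45, and ends Nov 9 20:30 after Dance Intro starts Nov 9 19:30 → overlap.
Core Bootcamp: starts Nov 9 20:45 at or after Dance Intro ends Nov 9 20:45 → clear.
Spin Advanced: starts Nov 10 07:30 at or after Dance Intro ends Nov 9 20:45 → clear.
Barre Fusion: starts Nov 10 08:00 at or after Dance Intro ends Nov 9 20:45 → clear.
Pilates 45: starts Nov 10 10:30 at or after Dance Intro ends Nov 9 20:45 → clear.
Stretch Lab: starts Nov 10 16:15 at or after Dance Intro ends Nov 9 20:45 → clear.
Dance Intro overlaps Yoga Basics.

No — it overlaps Yoga Basics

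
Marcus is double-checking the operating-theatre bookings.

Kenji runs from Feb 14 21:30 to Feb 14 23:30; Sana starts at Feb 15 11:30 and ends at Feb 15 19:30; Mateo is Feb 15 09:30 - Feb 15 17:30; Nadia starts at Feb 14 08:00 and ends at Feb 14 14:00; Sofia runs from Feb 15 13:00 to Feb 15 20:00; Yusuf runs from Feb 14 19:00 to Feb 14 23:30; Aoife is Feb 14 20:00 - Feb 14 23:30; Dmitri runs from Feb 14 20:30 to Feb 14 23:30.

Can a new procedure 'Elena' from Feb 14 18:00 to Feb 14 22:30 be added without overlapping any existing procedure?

Nadia: ends Feb 14 14:00 at or before Elena starts Feb 14 18:00 → clear.
Yusuf: starts Feb 14 19:00 before Elena ends Feb 14 22:30, and ends Feb 14 23:30 after Elena starts Feb 14 18:00 → overlap.
Aoife: starts Feb 14 20:00 before Elena ends Feb 14 22:30, and ends Feb 14 23:30 after Elena starts Feb 14 18:00 → overlap.
Dmitri: starts Feb 14 20:30 before Elena ends Feb 14 22:30, and ends Feb 14 23:30 after Elena starts Feb 14 18:00 → overlap.
Kenji: starts Feb 14 21:30 before Elena ends Feb 14 22:30, and ends Feb 14 23:30 after Elena starts Feb 14 18:00 → overlap.
Mateo: starts Feb 15 09:30 at or after Elena ends Feb 14 22:30 → clear.
Sana: starts Feb 15 11:30 at or after Elena ends Feb 14 22:30 → clear.
Sofia: starts Feb 15 13:00 at or after Elena ends Feb 14 22:30 → clear.
Elena overlaps Yusuf, Dmitri, Aoife, Kenji.

No — it overlaps Aoife, Dmitri, Kenji, Yusuf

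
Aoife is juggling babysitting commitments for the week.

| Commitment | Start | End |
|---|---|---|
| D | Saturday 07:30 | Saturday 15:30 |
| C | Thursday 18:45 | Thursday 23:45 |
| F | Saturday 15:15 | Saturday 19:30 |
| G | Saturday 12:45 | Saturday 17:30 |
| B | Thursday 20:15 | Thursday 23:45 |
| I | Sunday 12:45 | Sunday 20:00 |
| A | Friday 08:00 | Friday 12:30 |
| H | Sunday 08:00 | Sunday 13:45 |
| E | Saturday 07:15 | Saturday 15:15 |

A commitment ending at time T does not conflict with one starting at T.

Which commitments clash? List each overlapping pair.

Sorted by start: C, B, A, E, D, G, F, H, I.
B starts before C ends → C and B overlap.
A starts after C ends, so C has no further overlaps.
A starts after B ends, so B has no further overlaps.
E starts after A ends, so A has no further overlaps.
D starts before E ends → E and D overlap.
G starts before E ends → E and G overlap.
F starts exactly when E ends (back-to-back, no overlap), so E has no further overlaps.
G starts before D ends → D and G overlap.
F starts before D ends → D and F overlap.
H starts after D ends, so D has no further overlaps.
F starts before G ends → G and F overlap.
H starts after G ends, so G has no further overlaps.
H starts after F ends, so F has no further overlaps.
I starts before H ends → H and I overlap.

B & C, D & E, D & F, D & G, E & G, F & G, H & I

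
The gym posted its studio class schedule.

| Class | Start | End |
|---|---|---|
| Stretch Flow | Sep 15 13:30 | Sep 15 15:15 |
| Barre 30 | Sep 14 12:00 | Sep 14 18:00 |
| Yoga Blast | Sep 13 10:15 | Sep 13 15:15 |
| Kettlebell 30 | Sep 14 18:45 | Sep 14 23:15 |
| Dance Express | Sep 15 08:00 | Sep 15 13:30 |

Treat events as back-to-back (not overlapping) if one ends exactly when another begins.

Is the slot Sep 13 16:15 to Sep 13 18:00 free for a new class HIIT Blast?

Yes — the slot is free

Yoga Blast: ends Sep 13 15:15 at or before HIIT Blast starts Sep 13 16:15 → clear.
Barre 30: starts Sep 14 12:00 at or after HIIT Blast ends Sep 13 18:00 → clear.
Kettlebell 30: starts Sep 14 18:45 at or after HIIT Blast ends Sep 13 18:00 → clear.
Dance Express: starts Sep 15 08:00 at or after HIIT Blast ends Sep 13 18:00 → clear.
Stretch Flow: starts Sep 15 13:30 at or after HIIT Blast ends Sep 13 18:00 → clear.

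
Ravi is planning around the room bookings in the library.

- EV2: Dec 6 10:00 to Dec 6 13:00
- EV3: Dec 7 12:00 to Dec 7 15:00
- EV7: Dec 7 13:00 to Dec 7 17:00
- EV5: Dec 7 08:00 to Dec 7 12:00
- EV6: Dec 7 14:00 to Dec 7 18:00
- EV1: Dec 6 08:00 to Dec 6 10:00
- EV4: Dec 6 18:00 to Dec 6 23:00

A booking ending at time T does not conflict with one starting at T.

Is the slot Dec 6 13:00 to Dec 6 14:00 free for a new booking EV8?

Yes — the slot is free

EV1: ends Dec 6 10:00 at or before EV8 starts Dec 6 13:00 → clear.
EV2: ends Dec 6 13:00 at or before EV8 starts Dec 6 13:00 → clear.
EV4: starts Dec 6 18:00 at or after EV8 ends Dec 6 14:00 → clear.
EV5: starts Dec 7 08:00 at or after EV8 ends Dec 6 14:00 → clear.
EV3: starts Dec 7 12:00 at or after EV8 ends Dec 6 14:00 → clear.
EV7: starts Dec 7 13:00 at or after EV8 ends Dec 6 14:00 → clear.
EV6: starts Dec 7 14:00 at or after EV8 ends Dec 6 14:00 → clear.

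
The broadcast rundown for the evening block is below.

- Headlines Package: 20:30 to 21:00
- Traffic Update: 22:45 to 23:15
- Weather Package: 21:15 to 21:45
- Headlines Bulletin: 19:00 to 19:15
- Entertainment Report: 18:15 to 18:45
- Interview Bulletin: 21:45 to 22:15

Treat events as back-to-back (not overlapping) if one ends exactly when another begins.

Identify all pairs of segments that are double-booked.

no overlapping pairs

Two intervals overlap when each starts before the other ends.
Sorted by start: Entertainment Report, Headlines Bulletin, Headlines Package, Weather Package, Interview Bulletin, Traffic Update.
Headlines Bulletin starts after Entertainment Report ends, so nothing later overlaps Entertainment Report either.
Headlines Package starts after Headlines Bulletin ends, so nothing later overlaps Headlines Bulletin either.
Weather Package starts after Headlines Package ends, so nothing later overlaps Headlines Package either.
Interview Bulletin starts exactly when Weather Package ends (back-to-back, no overlap), so nothing later overlaps Weather Package either.
Traffic Update starts after Interview Bulletin ends.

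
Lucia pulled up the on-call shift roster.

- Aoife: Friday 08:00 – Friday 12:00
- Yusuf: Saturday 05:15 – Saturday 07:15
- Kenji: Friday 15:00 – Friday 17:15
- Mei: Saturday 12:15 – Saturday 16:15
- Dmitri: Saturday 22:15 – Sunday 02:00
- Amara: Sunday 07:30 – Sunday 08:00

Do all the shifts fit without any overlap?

Yes

Sorted by start: Aoife, Kenji, Yusuf, Mei, Dmitri, Amara.
Kenji starts after Aoife ends — done with Aoife.
Yusuf starts after Kenji ends — done with Kenji.
Mei starts after Yusuf ends — done with Yusuf.
Dmitri starts after Mei ends — done with Mei.
Amara starts after Dmitri ends.
Every pair is clear; the schedule has no overlaps.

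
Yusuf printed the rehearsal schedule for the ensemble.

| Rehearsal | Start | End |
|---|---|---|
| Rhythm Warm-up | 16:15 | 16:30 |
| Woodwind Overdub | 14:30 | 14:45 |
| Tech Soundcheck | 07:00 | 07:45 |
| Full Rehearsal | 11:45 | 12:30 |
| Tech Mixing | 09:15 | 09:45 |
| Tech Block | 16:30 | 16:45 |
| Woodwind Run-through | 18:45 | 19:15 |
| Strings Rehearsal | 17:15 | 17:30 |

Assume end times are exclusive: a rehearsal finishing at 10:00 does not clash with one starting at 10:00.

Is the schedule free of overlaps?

Yes

Sorted by start: Tech Soundcheck, Tech Mixing, Full Rehearsal, Woodwind Overdub, Rhythm Warm-up, Tech Block, Strings Rehearsal, Woodwind Run-through.
Tech Mixing starts after Tech Soundcheck ends, so Tech Soundcheck has no further overlaps.
Full Rehearsal starts after Tech Mixing ends, so Tech Mixing has no further overlaps.
Woodwind Overdub starts after Full Rehearsal ends, so Full Rehearsal has no further overlaps.
Rhythm Warm-up starts after Woodwind Overdub ends, so Woodwind Overdub has no further overlaps.
Tech Block starts exactly when Rhythm Warm-up ends (back-to-back, no overlap), so Rhythm Warm-up has no further overlaps.
Strings Rehearsal starts after Tech Block ends, so Tech Block has no further overlaps.
Woodwind Run-through starts after Strings Rehearsal ends.
Every pair is clear; the schedule has no overlaps.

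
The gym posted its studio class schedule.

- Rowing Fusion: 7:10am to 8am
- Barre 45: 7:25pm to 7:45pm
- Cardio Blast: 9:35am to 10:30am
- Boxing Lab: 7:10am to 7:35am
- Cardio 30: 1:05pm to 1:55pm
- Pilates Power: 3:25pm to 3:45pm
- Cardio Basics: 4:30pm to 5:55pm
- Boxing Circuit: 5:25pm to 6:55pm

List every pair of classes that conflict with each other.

Boxing Circuit & Cardio Basics, Boxing Lab & Rowing Fusion

Sorted by start: Boxing Lab, Rowing Fusion, Cardio Blast, Cardio 30, Pilates Power, Cardio Basics, Boxing Circuit, Barre 45.
Rowing Fusion starts before Boxing Lab ends → Boxing Lab and Rowing Fusion overlap.
Cardio Blast starts after Boxing Lab ends — done with Boxing Lab.
Cardio Blast starts after Rowing Fusion ends — done with Rowing Fusion.
Cardio 30 starts after Cardio Blast ends — done with Cardio Blast.
Pilates Power starts after Cardio 30 ends — done with Cardio 30.
Cardio Basics starts after Pilates Power ends — done with Pilates Power.
Boxing Circuit starts before Cardio Basics ends → Cardio Basics and Boxing Circuit overlap.
Barre 45 starts after Cardio Basics ends.
Barre 45 starts after Boxing Circuit ends.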